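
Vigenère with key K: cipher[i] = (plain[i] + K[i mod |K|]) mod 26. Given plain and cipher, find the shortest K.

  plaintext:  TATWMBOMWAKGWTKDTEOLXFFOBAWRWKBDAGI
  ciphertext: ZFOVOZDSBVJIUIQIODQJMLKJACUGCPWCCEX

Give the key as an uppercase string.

  i= 0: Z-T =  6 → G
  i= 1: F-A =  5 → F
  i= 2: O-T = 21 → V
  i= 3: V-W = 25 → Z
  i= 4: O-M =  2 → C
  i= 5: Z-B = 24 → Y
  i= 6: D-O = 15 → P
  i= 7: S-M =  6 → G
  i= 8: B-W =  5 → F
  i= 9: V-A = 21 → V
  i=10: J-K = 25 → Z
  i=11: I-G =  2 → C
  i=12: U-W = 24 → Y
  i=13: I-T = 15 → P
  i=14: Q-K =  6 → G
  i=15: I-D =  5 → F
  i=16: O-T = 21 → V
  i=17: D-E = 25 → Z
  i=18: Q-O =  2 → C
  i=19: J-L = 24 → Y
  i=20: M-X = 15 → P
  i=21: L-F =  6 → G
  i=22: K-F =  5 → F
  i=23: J-O = 21 → V
  i=24: A-B = 25 → Z
  i=25: C-A =  2 → C
  i=26: U-W = 24 → Y
  i=27: G-R = 15 → P
  i=28: C-W =  6 → G
  i=29: P-K =  5 → F
  i=30: W-B = 21 → V
  i=31: C-D = 25 → Z
  i=32: C-A =  2 → C
  i=33: E-G = 24 → Y
  i=34: X-I = 15 → P
  shifts repeat with period 7: GFVZCYP

GFVZCYP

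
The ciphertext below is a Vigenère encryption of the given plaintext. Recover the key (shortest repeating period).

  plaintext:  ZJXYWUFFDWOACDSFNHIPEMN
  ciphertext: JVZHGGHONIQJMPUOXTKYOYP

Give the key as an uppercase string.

  i= 0: J-Z = 10 → K
  i= 1: V-J = 12 → M
  i= 2: Z-X =  2 → C
  i= 3: H-Y =  9 → J
  i= 4: G-W = 10 → K
  i= 5: G-U = 12 → M
  i= 6: H-F =  2 → C
  i= 7: O-F =  9 → J
  i= 8: N-D = 10 → K
  i= 9: I-W = 12 → M
  i=10: Q-O =  2 → C
  i=11: J-A =  9 → J
  i=12: M-C = 10 → K
  i=13: P-D = 12 → M
  i=14: U-S =  2 → C
  i=15: O-F =  9 → J
  i=16: X-N = 10 → K
  i=17: T-H = 12 → M
  i=18: K-I =  2 → C
  i=19: Y-P =  9 → J
  i=20: O-E = 10 → K
  i=21: Y-M = 12 → M
  i=22: P-N =  2 → C
  shifts repeat with period 4: KMCJ

KMCJ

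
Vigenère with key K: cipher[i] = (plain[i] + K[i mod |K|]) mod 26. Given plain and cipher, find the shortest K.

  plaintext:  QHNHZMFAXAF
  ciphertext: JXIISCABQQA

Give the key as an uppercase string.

  i= 0: J-Q = 19 → T
  i= 1: X-H = 16 → Q
  i= 2: I-N = 21 → V
  i= 3: I-H =  1 → B
  i= 4: S-Z = 19 → T
  i= 5: C-M = 16 → Q
  i= 6: A-F = 21 → V
  i= 7: B-A =  1 → B
  i= 8: Q-X = 19 → T
  i= 9: Q-A = 16 → Q
  i=10: A-F = 21 → V
  shifts repeat with period 4: TQVB

TQVB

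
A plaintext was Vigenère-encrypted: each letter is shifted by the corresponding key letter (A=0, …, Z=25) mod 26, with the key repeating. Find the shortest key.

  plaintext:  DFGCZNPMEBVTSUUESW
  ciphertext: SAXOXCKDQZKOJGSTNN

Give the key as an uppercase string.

PVRMY

  i= 0: S-D = 15 → P
  i= 1: A-F = 21 → V
  i= 2: X-G = 17 → R
  i= 3: O-C = 12 → M
  i= 4: X-Z = 24 → Y
  i= 5: C-N = 15 → P
  i= 6: K-P = 21 → V
  i= 7: D-M = 17 → R
  i= 8: Q-E = 12 → M
  i= 9: Z-B = 24 → Y
  i=10: K-V = 15 → P
  i=11: O-T = 21 → V
  i=12: J-S = 17 → R
  i=13: G-U = 12 → M
  i=14: S-U = 24 → Y
  i=15: T-E = 15 → P
  i=16: N-S = 21 → V
  i=17: N-W = 17 → R
  shifts repeat with period 5: PVRMY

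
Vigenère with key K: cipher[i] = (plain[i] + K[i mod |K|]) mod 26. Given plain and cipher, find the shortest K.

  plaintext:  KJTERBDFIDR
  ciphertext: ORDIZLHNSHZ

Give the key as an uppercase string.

  i= 0: O-K =  4 → E
  i= 1: R-J =  8 → I
  i= 2: D-T = 10 → K
  i= 3: I-E =  4 → E
  i= 4: Z-R =  8 → I
  i= 5: L-B = 10 → K
  i= 6: H-D =  4 → E
  i= 7: N-F =  8 → I
  i= 8: S-I = 10 → K
  i= 9: H-D =  4 → E
  i=10: Z-R =  8 → I
  shifts repeat with period 3: EIK

EIK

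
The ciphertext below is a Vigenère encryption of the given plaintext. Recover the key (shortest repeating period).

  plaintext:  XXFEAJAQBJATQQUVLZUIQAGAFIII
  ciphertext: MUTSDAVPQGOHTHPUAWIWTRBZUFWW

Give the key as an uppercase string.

PXOODRVZ

  i= 0: M-X = 15 → P
  i= 1: U-X = 23 → X
  i= 2: T-F = 14 → O
  i= 3: S-E = 14 → O
  i= 4: D-A =  3 → D
  i= 5: A-J = 17 → R
  i= 6: V-A = 21 → V
  i= 7: P-Q = 25 → Z
  i= 8: Q-B = 15 → P
  i= 9: G-J = 23 → X
  i=10: O-A = 14 → O
  i=11: H-T = 14 → O
  i=12: T-Q =  3 → D
  i=13: H-Q = 17 → R
  i=14: P-U = 21 → V
  i=15: U-V = 25 → Z
  i=16: A-L = 15 → P
  i=17: W-Z = 23 → X
  i=18: I-U = 14 → O
  i=19: W-I = 14 → O
  i=20: T-Q =  3 → D
  i=21: R-A = 17 → R
  i=22: B-G = 21 → V
  i=23: Z-A = 25 → Z
  i=24: U-F = 15 → P
  i=25: F-I = 23 → X
  i=26: W-I = 14 → O
  i=27: W-I = 14 → O
  shifts repeat with period 8: PXOODRVZ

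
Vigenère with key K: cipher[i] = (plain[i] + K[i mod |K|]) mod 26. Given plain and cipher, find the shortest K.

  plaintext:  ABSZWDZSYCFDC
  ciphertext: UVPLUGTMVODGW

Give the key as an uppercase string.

UUXMYD

  i= 0: U-A = 20 → U
  i= 1: V-B = 20 → U
  i= 2: P-S = 23 → X
  i= 3: L-Z = 12 → M
  i= 4: U-W = 24 → Y
  i= 5: G-D =  3 → D
  i= 6: T-Z = 20 → U
  i= 7: M-S = 20 → U
  i= 8: V-Y = 23 → X
  i= 9: O-C = 12 → M
  i=10: D-F = 24 → Y
  i=11: G-D =  3 → D
  i=12: W-C = 20 → U
  shifts repeat with period 6: UUXMYD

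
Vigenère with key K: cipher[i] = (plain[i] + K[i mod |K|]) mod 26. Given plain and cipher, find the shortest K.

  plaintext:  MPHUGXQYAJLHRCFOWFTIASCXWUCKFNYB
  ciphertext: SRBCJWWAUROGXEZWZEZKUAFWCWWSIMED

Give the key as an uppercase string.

GCUIDZ

  i= 0: S-M =  6 → G
  i= 1: R-P =  2 → C
  i= 2: B-H = 20 → U
  i= 3: C-U =  8 → I
  i= 4: J-G =  3 → D
  i= 5: W-X = 25 → Z
  i= 6: W-Q =  6 → G
  i= 7: A-Y =  2 → C
  i= 8: U-A = 20 → U
  i= 9: R-J =  8 → I
  i=10: O-L =  3 → D
  i=11: G-H = 25 → Z
  i=12: X-R =  6 → G
  i=13: E-C =  2 → C
  i=14: Z-F = 20 → U
  i=15: W-O =  8 → I
  i=16: Z-W =  3 → D
  i=17: E-F = 25 → Z
  i=18: Z-T =  6 → G
  i=19: K-I =  2 → C
  i=20: U-A = 20 → U
  i=21: A-S =  8 → I
  i=22: F-C =  3 → D
  i=23: W-X = 25 → Z
  i=24: C-W =  6 → G
  i=25: W-U =  2 → C
  i=26: W-C = 20 → U
  i=27: S-K =  8 → I
  i=28: I-F =  3 → D
  i=29: M-N = 25 → Z
  i=30: E-Y =  6 → G
  i=31: D-B =  2 → C
  shifts repeat with period 6: GCUIDZ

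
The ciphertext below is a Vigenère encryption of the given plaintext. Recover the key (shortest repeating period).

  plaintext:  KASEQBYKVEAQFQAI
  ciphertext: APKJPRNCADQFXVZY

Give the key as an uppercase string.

  i= 0: A-K = 16 → Q
  i= 1: P-A = 15 → P
  i= 2: K-S = 18 → S
  i= 3: J-E =  5 → F
  i= 4: P-Q = 25 → Z
  i= 5: R-B = 16 → Q
  i= 6: N-Y = 15 → P
  i= 7: C-K = 18 → S
  i= 8: A-V =  5 → F
  i= 9: D-E = 25 → Z
  i=10: Q-A = 16 → Q
  i=11: F-Q = 15 → P
  i=12: X-F = 18 → S
  i=13: V-Q =  5 → F
  i=14: Z-A = 25 → Z
  i=15: Y-I = 16 → Q
  shifts repeat with period 5: QPSFZ

QPSFZ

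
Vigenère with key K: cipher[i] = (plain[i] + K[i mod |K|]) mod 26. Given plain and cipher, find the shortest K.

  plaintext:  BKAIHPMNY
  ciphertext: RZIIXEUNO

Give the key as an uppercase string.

  i= 0: R-B = 16 → Q
  i= 1: Z-K = 15 → P
  i= 2: I-A =  8 → I
  i= 3: I-I =  0 → A
  i= 4: X-H = 16 → Q
  i= 5: E-P = 15 → P
  i= 6: U-M =  8 → I
  i= 7: N-N =  0 → A
  i= 8: O-Y = 16 → Q
  shifts repeat with period 4: QPIA

QPIA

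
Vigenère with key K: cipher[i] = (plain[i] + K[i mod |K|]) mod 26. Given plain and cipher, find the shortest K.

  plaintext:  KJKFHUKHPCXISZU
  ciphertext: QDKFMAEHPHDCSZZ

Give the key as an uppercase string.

  i= 0: Q-K =  6 → G
  i= 1: D-J = 20 → U
  i= 2: K-K =  0 → A
  i= 3: F-F =  0 → A
  i= 4: M-H =  5 → F
  i= 5: A-U =  6 → G
  i= 6: E-K = 20 → U
  i= 7: H-H =  0 → A
  i= 8: P-P =  0 → A
  i= 9: H-C =  5 → F
  i=10: D-X =  6 → G
  i=11: C-I = 20 → U
  i=12: S-S =  0 → A
  i=13: Z-Z =  0 → A
  i=14: Z-U =  5 → F
  shifts repeat with period 5: GUAAF

GUAAF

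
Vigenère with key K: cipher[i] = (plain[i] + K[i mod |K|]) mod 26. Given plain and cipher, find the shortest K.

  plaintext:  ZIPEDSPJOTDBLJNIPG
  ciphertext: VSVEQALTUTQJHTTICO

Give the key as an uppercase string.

  i= 0: V-Z = 22 → W
  i= 1: S-I = 10 → K
  i= 2: V-P =  6 → G
  i= 3: E-E =  0 → A
  i= 4: Q-D = 13 → N
  i= 5: A-S =  8 → I
  i= 6: L-P = 22 → W
  i= 7: T-J = 10 → K
  i= 8: U-O =  6 → G
  i= 9: T-T =  0 → A
  i=10: Q-D = 13 → N
  i=11: J-B =  8 → I
  i=12: H-L = 22 → W
  i=13: T-J = 10 → K
  i=14: T-N =  6 → G
  i=15: I-I =  0 → A
  i=16: C-P = 13 → N
  i=17: O-G =  8 → I
  shifts repeat with period 6: WKGANI

WKGANI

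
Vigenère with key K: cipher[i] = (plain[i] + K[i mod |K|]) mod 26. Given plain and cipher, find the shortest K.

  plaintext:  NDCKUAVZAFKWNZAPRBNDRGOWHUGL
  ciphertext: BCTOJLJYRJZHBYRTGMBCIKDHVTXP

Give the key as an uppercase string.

OZREPL

  i= 0: B-N = 14 → O
  i= 1: C-D = 25 → Z
  i= 2: T-C = 17 → R
  i= 3: O-K =  4 → E
  i= 4: J-U = 15 → P
  i= 5: L-A = 11 → L
  i= 6: J-V = 14 → O
  i= 7: Y-Z = 25 → Z
  i= 8: R-A = 17 → R
  i= 9: J-F =  4 → E
  i=10: Z-K = 15 → P
  i=11: H-W = 11 → L
  i=12: B-N = 14 → O
  i=13: Y-Z = 25 → Z
  i=14: R-A = 17 → R
  i=15: T-P =  4 → E
  i=16: G-R = 15 → P
  i=17: M-B = 11 → L
  i=18: B-N = 14 → O
  i=19: C-D = 25 → Z
  i=20: I-R = 17 → R
  i=21: K-G =  4 → E
  i=22: D-O = 15 → P
  i=23: H-W = 11 → L
  i=24: V-H = 14 → O
  i=25: T-U = 25 → Z
  i=26: X-G = 17 → R
  i=27: P-L =  4 → E
  shifts repeat with period 6: OZREPL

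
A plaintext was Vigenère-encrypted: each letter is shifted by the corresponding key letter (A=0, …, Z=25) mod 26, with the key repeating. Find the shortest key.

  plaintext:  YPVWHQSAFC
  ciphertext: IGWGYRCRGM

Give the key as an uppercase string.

KRB

  i= 0: I-Y = 10 → K
  i= 1: G-P = 17 → R
  i= 2: W-V =  1 → B
  i= 3: G-W = 10 → K
  i= 4: Y-H = 17 → R
  i= 5: R-Q =  1 → B
  i= 6: C-S = 10 → K
  i= 7: R-A = 17 → R
  i= 8: G-F =  1 → B
  i= 9: M-C = 10 → K
  shifts repeat with period 3: KRB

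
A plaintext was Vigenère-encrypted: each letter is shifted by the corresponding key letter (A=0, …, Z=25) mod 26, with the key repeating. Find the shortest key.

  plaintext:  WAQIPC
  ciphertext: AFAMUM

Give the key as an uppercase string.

EFK

  i= 0: A-W =  4 → E
  i= 1: F-A =  5 → F
  i= 2: A-Q = 10 → K
  i= 3: M-I =  4 → E
  i= 4: U-P =  5 → F
  i= 5: M-C = 10 → K
  shifts repeat with period 3: EFK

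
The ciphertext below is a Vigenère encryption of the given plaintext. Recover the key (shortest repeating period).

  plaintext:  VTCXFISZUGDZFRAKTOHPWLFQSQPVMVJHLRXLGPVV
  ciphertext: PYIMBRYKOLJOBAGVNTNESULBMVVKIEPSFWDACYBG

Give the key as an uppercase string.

  i= 0: P-V = 20 → U
  i= 1: Y-T =  5 → F
  i= 2: I-C =  6 → G
  i= 3: M-X = 15 → P
  i= 4: B-F = 22 → W
  i= 5: R-I =  9 → J
  i= 6: Y-S =  6 → G
  i= 7: K-Z = 11 → L
  i= 8: O-U = 20 → U
  i= 9: L-G =  5 → F
  i=10: J-D =  6 → G
  i=11: O-Z = 15 → P
  i=12: B-F = 22 → W
  i=13: A-R =  9 → J
  i=14: G-A =  6 → G
  i=15: V-K = 11 → L
  i=16: N-T = 20 → U
  i=17: T-O =  5 → F
  i=18: N-H =  6 → G
  i=19: E-P = 15 → P
  i=20: S-W = 22 → W
  i=21: U-L =  9 → J
  i=22: L-F =  6 → G
  i=23: B-Q = 11 → L
  i=24: M-S = 20 → U
  i=25: V-Q =  5 → F
  i=26: V-P =  6 → G
  i=27: K-V = 15 → P
  i=28: I-M = 22 → W
  i=29: E-V =  9 → J
  i=30: P-J =  6 → G
  i=31: S-H = 11 → L
  i=32: F-L = 20 → U
  i=33: W-R =  5 → F
  i=34: D-X =  6 → G
  i=35: A-L = 15 → P
  i=36: C-G = 22 → W
  i=37: Y-P =  9 → J
  i=38: B-V =  6 → G
  i=39: G-V = 11 → L
  shifts repeat with period 8: UFGPWJGL

UFGPWJGL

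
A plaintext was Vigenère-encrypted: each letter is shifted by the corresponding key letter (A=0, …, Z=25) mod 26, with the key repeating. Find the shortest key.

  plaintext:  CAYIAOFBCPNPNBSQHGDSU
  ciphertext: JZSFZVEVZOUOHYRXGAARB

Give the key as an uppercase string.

  i= 0: J-C =  7 → H
  i= 1: Z-A = 25 → Z
  i= 2: S-Y = 20 → U
  i= 3: F-I = 23 → X
  i= 4: Z-A = 25 → Z
  i= 5: V-O =  7 → H
  i= 6: E-F = 25 → Z
  i= 7: V-B = 20 → U
  i= 8: Z-C = 23 → X
  i= 9: O-P = 25 → Z
  i=10: U-N =  7 → H
  i=11: O-P = 25 → Z
  i=12: H-N = 20 → U
  i=13: Y-B = 23 → X
  i=14: R-S = 25 → Z
  i=15: X-Q =  7 → H
  i=16: G-H = 25 → Z
  i=17: A-G = 20 → U
  i=18: A-D = 23 → X
  i=19: R-S = 25 → Z
  i=20: B-U =  7 → H
  shifts repeat with period 5: HZUXZ

HZUXZ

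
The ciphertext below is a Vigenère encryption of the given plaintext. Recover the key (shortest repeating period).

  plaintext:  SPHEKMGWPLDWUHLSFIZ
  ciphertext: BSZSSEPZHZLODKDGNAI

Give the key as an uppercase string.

  i= 0: B-S =  9 → J
  i= 1: S-P =  3 → D
  i= 2: Z-H = 18 → S
  i= 3: S-E = 14 → O
  i= 4: S-K =  8 → I
  i= 5: E-M = 18 → S
  i= 6: P-G =  9 → J
  i= 7: Z-W =  3 → D
  i= 8: H-P = 18 → S
  i= 9: Z-L = 14 → O
  i=10: L-D =  8 → I
  i=11: O-W = 18 → S
  i=12: D-U =  9 → J
  i=13: K-H =  3 → D
  i=14: D-L = 18 → S
  i=15: G-S = 14 → O
  i=16: N-F =  8 → I
  i=17: A-I = 18 → S
  i=18: I-Z =  9 → J
  shifts repeat with period 6: JDSOIS

JDSOIS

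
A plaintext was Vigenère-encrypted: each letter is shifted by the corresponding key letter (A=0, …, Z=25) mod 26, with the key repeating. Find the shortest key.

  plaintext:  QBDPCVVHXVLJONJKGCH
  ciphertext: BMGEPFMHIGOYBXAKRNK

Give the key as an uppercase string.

  i= 0: B-Q = 11 → L
  i= 1: M-B = 11 → L
  i= 2: G-D =  3 → D
  i= 3: E-P = 15 → P
  i= 4: P-C = 13 → N
  i= 5: F-V = 10 → K
  i= 6: M-V = 17 → R
  i= 7: H-H =  0 → A
  i= 8: I-X = 11 → L
  i= 9: G-V = 11 → L
  i=10: O-L =  3 → D
  i=11: Y-J = 15 → P
  i=12: B-O = 13 → N
  i=13: X-N = 10 → K
  i=14: A-J = 17 → R
  i=15: K-K =  0 → A
  i=16: R-G = 11 → L
  i=17: N-C = 11 → L
  i=18: K-H =  3 → D
  shifts repeat with period 8: LLDPNKRA

LLDPNKRA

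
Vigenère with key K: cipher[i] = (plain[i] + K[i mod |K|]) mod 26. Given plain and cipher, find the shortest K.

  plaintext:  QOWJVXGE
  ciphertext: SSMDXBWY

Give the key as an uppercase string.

  i= 0: S-Q =  2 → C
  i= 1: S-O =  4 → E
  i= 2: M-W = 16 → Q
  i= 3: D-J = 20 → U
  i= 4: X-V =  2 → C
  i= 5: B-X =  4 → E
  i= 6: W-G = 16 → Q
  i= 7: Y-E = 20 → U
  shifts repeat with period 4: CEQU

CEQU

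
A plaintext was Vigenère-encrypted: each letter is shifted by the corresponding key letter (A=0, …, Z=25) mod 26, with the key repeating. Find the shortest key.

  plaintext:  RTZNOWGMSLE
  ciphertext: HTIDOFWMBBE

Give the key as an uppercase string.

  i= 0: H-R = 16 → Q
  i= 1: T-T =  0 → A
  i= 2: I-Z =  9 → J
  i= 3: D-N = 16 → Q
  i= 4: O-O =  0 → A
  i= 5: F-W =  9 → J
  i= 6: W-G = 16 → Q
  i= 7: M-M =  0 → A
  i= 8: B-S =  9 → J
  i= 9: B-L = 16 → Q
  i=10: E-E =  0 → A
  shifts repeat with period 3: QAJ

QAJ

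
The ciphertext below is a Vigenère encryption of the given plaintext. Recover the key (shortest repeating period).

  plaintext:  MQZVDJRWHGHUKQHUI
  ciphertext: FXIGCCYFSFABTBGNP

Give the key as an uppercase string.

  i= 0: F-M = 19 → T
  i= 1: X-Q =  7 → H
  i= 2: I-Z =  9 → J
  i= 3: G-V = 11 → L
  i= 4: C-D = 25 → Z
  i= 5: C-J = 19 → T
  i= 6: Y-R =  7 → H
  i= 7: F-W =  9 → J
  i= 8: S-H = 11 → L
  i= 9: F-G = 25 → Z
  i=10: A-H = 19 → T
  i=11: B-U =  7 → H
  i=12: T-K =  9 → J
  i=13: B-Q = 11 → L
  i=14: G-H = 25 → Z
  i=15: N-U = 19 → T
  i=16: P-I =  7 → H
  shifts repeat with period 5: THJLZ

THJLZ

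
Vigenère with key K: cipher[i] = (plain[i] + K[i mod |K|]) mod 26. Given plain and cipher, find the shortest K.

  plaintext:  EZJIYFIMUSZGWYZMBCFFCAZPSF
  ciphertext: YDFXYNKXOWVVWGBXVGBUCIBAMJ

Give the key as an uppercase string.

  i= 0: Y-E = 20 → U
  i= 1: D-Z =  4 → E
  i= 2: F-J = 22 → W
  i= 3: X-I = 15 → P
  i= 4: Y-Y =  0 → A
  i= 5: N-F =  8 → I
  i= 6: K-I =  2 → C
  i= 7: X-M = 11 → L
  i= 8: O-U = 20 → U
  i= 9: W-S =  4 → E
  i=10: V-Z = 22 → W
  i=11: V-G = 15 → P
  i=12: W-W =  0 → A
  i=13: G-Y =  8 → I
  i=14: B-Z =  2 → C
  i=15: X-M = 11 → L
  i=16: V-B = 20 → U
  i=17: G-C =  4 → E
  i=18: B-F = 22 → W
  i=19: U-F = 15 → P
  i=20: C-C =  0 → A
  i=21: I-A =  8 → I
  i=22: B-Z =  2 → C
  i=23: A-P = 11 → L
  i=24: M-S = 20 → U
  i=25: J-F =  4 → E
  shifts repeat with period 8: UEWPAICL

UEWPAICL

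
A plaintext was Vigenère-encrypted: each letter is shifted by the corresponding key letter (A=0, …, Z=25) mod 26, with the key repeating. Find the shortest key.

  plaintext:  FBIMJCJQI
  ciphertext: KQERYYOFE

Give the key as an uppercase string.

  i= 0: K-F =  5 → F
  i= 1: Q-B = 15 → P
  i= 2: E-I = 22 → W
  i= 3: R-M =  5 → F
  i= 4: Y-J = 15 → P
  i= 5: Y-C = 22 → W
  i= 6: O-J =  5 → F
  i= 7: F-Q = 15 → P
  i= 8: E-I = 22 → W
  shifts repeat with period 3: FPW

FPW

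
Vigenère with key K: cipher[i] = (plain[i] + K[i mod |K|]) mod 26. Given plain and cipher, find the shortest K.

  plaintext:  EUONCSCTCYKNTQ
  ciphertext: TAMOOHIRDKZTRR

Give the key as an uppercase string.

  i= 0: T-E = 15 → P
  i= 1: A-U =  6 → G
  i= 2: M-O = 24 → Y
  i= 3: O-N =  1 → B
  i= 4: O-C = 12 → M
  i= 5: H-S = 15 → P
  i= 6: I-C =  6 → G
  i= 7: R-T = 24 → Y
  i= 8: D-C =  1 → B
  i= 9: K-Y = 12 → M
  i=10: Z-K = 15 → P
  i=11: T-N =  6 → G
  i=12: R-T = 24 → Y
  i=13: R-Q =  1 → B
  shifts repeat with period 5: PGYBM

PGYBM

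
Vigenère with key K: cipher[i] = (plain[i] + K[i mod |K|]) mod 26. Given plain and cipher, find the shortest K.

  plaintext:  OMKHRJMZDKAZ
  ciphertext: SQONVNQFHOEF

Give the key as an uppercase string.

  i= 0: S-O =  4 → E
  i= 1: Q-M =  4 → E
  i= 2: O-K =  4 → E
  i= 3: N-H =  6 → G
  i= 4: V-R =  4 → E
  i= 5: N-J =  4 → E
  i= 6: Q-M =  4 → E
  i= 7: F-Z =  6 → G
  i= 8: H-D =  4 → E
  i= 9: O-K =  4 → E
  i=10: E-A =  4 → E
  i=11: F-Z =  6 → G
  shifts repeat with period 4: EEEG

EEEG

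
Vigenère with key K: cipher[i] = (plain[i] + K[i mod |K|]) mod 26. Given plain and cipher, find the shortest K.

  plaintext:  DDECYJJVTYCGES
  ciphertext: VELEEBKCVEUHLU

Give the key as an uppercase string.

  i= 0: V-D = 18 → S
  i= 1: E-D =  1 → B
  i= 2: L-E =  7 → H
  i= 3: E-C =  2 → C
  i= 4: E-Y =  6 → G
  i= 5: B-J = 18 → S
  i= 6: K-J =  1 → B
  i= 7: C-V =  7 → H
  i= 8: V-T =  2 → C
  i= 9: E-Y =  6 → G
  i=10: U-C = 18 → S
  i=11: H-G =  1 → B
  i=12: L-E =  7 → H
  i=13: U-S =  2 → C
  shifts repeat with period 5: SBHCG

SBHCG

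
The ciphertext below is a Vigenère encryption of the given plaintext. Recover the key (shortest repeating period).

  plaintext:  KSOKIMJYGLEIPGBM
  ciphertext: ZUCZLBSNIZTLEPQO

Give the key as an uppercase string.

  i= 0: Z-K = 15 → P
  i= 1: U-S =  2 → C
  i= 2: C-O = 14 → O
  i= 3: Z-K = 15 → P
  i= 4: L-I =  3 → D
  i= 5: B-M = 15 → P
  i= 6: S-J =  9 → J
  i= 7: N-Y = 15 → P
  i= 8: I-G =  2 → C
  i= 9: Z-L = 14 → O
  i=10: T-E = 15 → P
  i=11: L-I =  3 → D
  i=12: E-P = 15 → P
  i=13: P-G =  9 → J
  i=14: Q-B = 15 → P
  i=15: O-M =  2 → C
  shifts repeat with period 7: PCOPDPJ

PCOPDPJ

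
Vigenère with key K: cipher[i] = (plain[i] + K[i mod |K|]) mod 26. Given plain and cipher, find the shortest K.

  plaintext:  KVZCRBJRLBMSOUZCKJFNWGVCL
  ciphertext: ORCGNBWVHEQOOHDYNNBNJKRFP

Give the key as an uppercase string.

  i= 0: O-K =  4 → E
  i= 1: R-V = 22 → W
  i= 2: C-Z =  3 → D
  i= 3: G-C =  4 → E
  i= 4: N-R = 22 → W
  i= 5: B-B =  0 → A
  i= 6: W-J = 13 → N
  i= 7: V-R =  4 → E
  i= 8: H-L = 22 → W
  i= 9: E-B =  3 → D
  i=10: Q-M =  4 → E
  i=11: O-S = 22 → W
  i=12: O-O =  0 → A
  i=13: H-U = 13 → N
  i=14: D-Z =  4 → E
  i=15: Y-C = 22 → W
  i=16: N-K =  3 → D
  i=17: N-J =  4 → E
  i=18: B-F = 22 → W
  i=19: N-N =  0 → A
  i=20: J-W = 13 → N
  i=21: K-G =  4 → E
  i=22: R-V = 22 → W
  i=23: F-C =  3 → D
  i=24: P-L =  4 → E
  shifts repeat with period 7: EWDEWAN

EWDEWAN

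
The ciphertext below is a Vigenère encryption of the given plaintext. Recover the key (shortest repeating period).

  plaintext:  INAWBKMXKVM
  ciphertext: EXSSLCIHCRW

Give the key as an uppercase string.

  i= 0: E-I = 22 → W
  i= 1: X-N = 10 → K
  i= 2: S-A = 18 → S
  i= 3: S-W = 22 → W
  i= 4: L-B = 10 → K
  i= 5: C-K = 18 → S
  i= 6: I-M = 22 → W
  i= 7: H-X = 10 → K
  i= 8: C-K = 18 → S
  i= 9: R-V = 22 → W
  i=10: W-M = 10 → K
  shifts repeat with period 3: WKS

WKS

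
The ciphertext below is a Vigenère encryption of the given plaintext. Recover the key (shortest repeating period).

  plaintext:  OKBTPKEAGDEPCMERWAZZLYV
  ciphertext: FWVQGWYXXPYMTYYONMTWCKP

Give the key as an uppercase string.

RMUX

  i= 0: F-O = 17 → R
  i= 1: W-K = 12 → M
  i= 2: V-B = 20 → U
  i= 3: Q-T = 23 → X
  i= 4: G-P = 17 → R
  i= 5: W-K = 12 → M
  i= 6: Y-E = 20 → U
  i= 7: X-A = 23 → X
  i= 8: X-G = 17 → R
  i= 9: P-D = 12 → M
  i=10: Y-E = 20 → U
  i=11: M-P = 23 → X
  i=12: T-C = 17 → R
  i=13: Y-M = 12 → M
  i=14: Y-E = 20 → U
  i=15: O-R = 23 → X
  i=16: N-W = 17 → R
  i=17: M-A = 12 → M
  i=18: T-Z = 20 → U
  i=19: W-Z = 23 → X
  i=20: C-L = 17 → R
  i=21: K-Y = 12 → M
  i=22: P-V = 20 → U
  shifts repeat with period 4: RMUX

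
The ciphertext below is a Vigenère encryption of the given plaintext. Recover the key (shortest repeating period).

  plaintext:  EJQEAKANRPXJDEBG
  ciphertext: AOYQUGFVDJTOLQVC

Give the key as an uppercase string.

  i= 0: A-E = 22 → W
  i= 1: O-J =  5 → F
  i= 2: Y-Q =  8 → I
  i= 3: Q-E = 12 → M
  i= 4: U-A = 20 → U
  i= 5: G-K = 22 → W
  i= 6: F-A =  5 → F
  i= 7: V-N =  8 → I
  i= 8: D-R = 12 → M
  i= 9: J-P = 20 → U
  i=10: T-X = 22 → W
  i=11: O-J =  5 → F
  i=12: L-D =  8 → I
  i=13: Q-E = 12 → M
  i=14: V-B = 20 → U
  i=15: C-G = 22 → W
  shifts repeat with period 5: WFIMU

WFIMU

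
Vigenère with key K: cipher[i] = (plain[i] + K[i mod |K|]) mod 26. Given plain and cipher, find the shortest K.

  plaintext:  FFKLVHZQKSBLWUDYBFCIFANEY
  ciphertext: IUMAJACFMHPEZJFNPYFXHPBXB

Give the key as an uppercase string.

  i= 0: I-F =  3 → D
  i= 1: U-F = 15 → P
  i= 2: M-K =  2 → C
  i= 3: A-L = 15 → P
  i= 4: J-V = 14 → O
  i= 5: A-H = 19 → T
  i= 6: C-Z =  3 → D
  i= 7: F-Q = 15 → P
  i= 8: M-K =  2 → C
  i= 9: H-S = 15 → P
  i=10: P-B = 14 → O
  i=11: E-L = 19 → T
  i=12: Z-W =  3 → D
  i=13: J-U = 15 → P
  i=14: F-D =  2 → C
  i=15: N-Y = 15 → P
  i=16: P-B = 14 → O
  i=17: Y-F = 19 → T
  i=18: F-C =  3 → D
  i=19: X-I = 15 → P
  i=20: H-F =  2 → C
  i=21: P-A = 15 → P
  i=22: B-N = 14 → O
  i=23: X-E = 19 → T
  i=24: B-Y =  3 → D
  shifts repeat with period 6: DPCPOT

DPCPOT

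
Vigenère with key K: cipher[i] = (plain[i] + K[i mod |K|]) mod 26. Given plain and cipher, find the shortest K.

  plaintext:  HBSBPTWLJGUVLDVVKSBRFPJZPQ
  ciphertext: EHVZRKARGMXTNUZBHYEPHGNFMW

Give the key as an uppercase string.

XGDYCREG

  i= 0: E-H = 23 → X
  i= 1: H-B =  6 → G
  i= 2: V-S =  3 → D
  i= 3: Z-B = 24 → Y
  i= 4: R-P =  2 → C
  i= 5: K-T = 17 → R
  i= 6: A-W =  4 → E
  i= 7: R-L =  6 → G
  i= 8: G-J = 23 → X
  i= 9: M-G =  6 → G
  i=10: X-U =  3 → D
  i=11: T-V = 24 → Y
  i=12: N-L =  2 → C
  i=13: U-D = 17 → R
  i=14: Z-V =  4 → E
  i=15: B-V =  6 → G
  i=16: H-K = 23 → X
  i=17: Y-S =  6 → G
  i=18: E-B =  3 → D
  i=19: P-R = 24 → Y
  i=20: H-F =  2 → C
  i=21: G-P = 17 → R
  i=22: N-J =  4 → E
  i=23: F-Z =  6 → G
  i=24: M-P = 23 → X
  i=25: W-Q =  6 → G
  shifts repeat with period 8: XGDYCREG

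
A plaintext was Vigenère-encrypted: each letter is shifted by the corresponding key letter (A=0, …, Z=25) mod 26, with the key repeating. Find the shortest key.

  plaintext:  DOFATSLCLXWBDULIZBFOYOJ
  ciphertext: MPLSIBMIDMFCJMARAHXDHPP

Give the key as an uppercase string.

  i= 0: M-D =  9 → J
  i= 1: P-O =  1 → B
  i= 2: L-F =  6 → G
  i= 3: S-A = 18 → S
  i= 4: I-T = 15 → P
  i= 5: B-S =  9 → J
  i= 6: M-L =  1 → B
  i= 7: I-C =  6 → G
  i= 8: D-L = 18 → S
  i= 9: M-X = 15 → P
  i=10: F-W =  9 → J
  i=11: C-B =  1 → B
  i=12: J-D =  6 → G
  i=13: M-U = 18 → S
  i=14: A-L = 15 → P
  i=15: R-I =  9 → J
  i=16: A-Z =  1 → B
  i=17: H-B =  6 → G
  i=18: X-F = 18 → S
  i=19: D-O = 15 → P
  i=20: H-Y =  9 → J
  i=21: P-O =  1 → B
  i=22: P-J =  6 → G
  shifts repeat with period 5: JBGSP

JBGSP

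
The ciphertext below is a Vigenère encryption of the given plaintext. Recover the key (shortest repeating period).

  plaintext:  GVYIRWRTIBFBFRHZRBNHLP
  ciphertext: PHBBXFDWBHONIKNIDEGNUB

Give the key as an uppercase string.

  i= 0: P-G =  9 → J
  i= 1: H-V = 12 → M
  i= 2: B-Y =  3 → D
  i= 3: B-I = 19 → T
  i= 4: X-R =  6 → G
  i= 5: F-W =  9 → J
  i= 6: D-R = 12 → M
  i= 7: W-T =  3 → D
  i= 8: B-I = 19 → T
  i= 9: H-B =  6 → G
  i=10: O-F =  9 → J
  i=11: N-B = 12 → M
  i=12: I-F =  3 → D
  i=13: K-R = 19 → T
  i=14: N-H =  6 → G
  i=15: I-Z =  9 → J
  i=16: D-R = 12 → M
  i=17: E-B =  3 → D
  i=18: G-N = 19 → T
  i=19: N-H =  6 → G
  i=20: U-L =  9 → J
  i=21: B-P = 12 → M
  shifts repeat with period 5: JMDTG

JMDTG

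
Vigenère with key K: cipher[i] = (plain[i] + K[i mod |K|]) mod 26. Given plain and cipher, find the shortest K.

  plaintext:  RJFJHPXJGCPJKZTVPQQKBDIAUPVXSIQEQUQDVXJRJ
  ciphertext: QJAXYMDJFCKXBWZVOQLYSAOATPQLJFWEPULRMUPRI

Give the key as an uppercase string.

  i= 0: Q-R = 25 → Z
  i= 1: J-J =  0 → A
  i= 2: A-F = 21 → V
  i= 3: X-J = 14 → O
  i= 4: Y-H = 17 → R
  i= 5: M-P = 23 → X
  i= 6: D-X =  6 → G
  i= 7: J-J =  0 → A
  i= 8: F-G = 25 → Z
  i= 9: C-C =  0 → A
  i=10: K-P = 21 → V
  i=11: X-J = 14 → O
  i=12: B-K = 17 → R
  i=13: W-Z = 23 → X
  i=14: Z-T =  6 → G
  i=15: V-V =  0 → A
  i=16: O-P = 25 → Z
  i=17: Q-Q =  0 → A
  i=18: L-Q = 21 → V
  i=19: Y-K = 14 → O
  i=20: S-B = 17 → R
  i=21: A-D = 23 → X
  i=22: O-I =  6 → G
  i=23: A-A =  0 → A
  i=24: T-U = 25 → Z
  i=25: P-P =  0 → A
  i=26: Q-V = 21 → V
  i=27: L-X = 14 → O
  i=28: J-S = 17 → R
  i=29: F-I = 23 → X
  i=30: W-Q =  6 → G
  i=31: E-E =  0 → A
  i=32: P-Q = 25 → Z
  i=33: U-U =  0 → A
  i=34: L-Q = 21 → V
  i=35: R-D = 14 → O
  i=36: M-V = 17 → R
  i=37: U-X = 23 → X
  i=38: P-J =  6 → G
  i=39: R-R =  0 → A
  i=40: I-J = 25 → Z
  shifts repeat with period 8: ZAVORXGA

ZAVORXGA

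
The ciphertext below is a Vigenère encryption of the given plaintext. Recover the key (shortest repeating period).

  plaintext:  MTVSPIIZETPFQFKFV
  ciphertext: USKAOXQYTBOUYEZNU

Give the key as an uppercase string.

  i= 0: U-M =  8 → I
  i= 1: S-T = 25 → Z
  i= 2: K-V = 15 → P
  i= 3: A-S =  8 → I
  i= 4: O-P = 25 → Z
  i= 5: X-I = 15 → P
  i= 6: Q-I =  8 → I
  i= 7: Y-Z = 25 → Z
  i= 8: T-E = 15 → P
  i= 9: B-T =  8 → I
  i=10: O-P = 25 → Z
  i=11: U-F = 15 → P
  i=12: Y-Q =  8 → I
  i=13: E-F = 25 → Z
  i=14: Z-K = 15 → P
  i=15: N-F =  8 → I
  i=16: U-V = 25 → Z
  shifts repeat with period 3: IZP

IZP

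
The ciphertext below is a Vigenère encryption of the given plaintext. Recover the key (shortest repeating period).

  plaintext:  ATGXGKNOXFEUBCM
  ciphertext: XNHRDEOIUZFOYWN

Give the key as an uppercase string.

  i= 0: X-A = 23 → X
  i= 1: N-T = 20 → U
  i= 2: H-G =  1 → B
  i= 3: R-X = 20 → U
  i= 4: D-G = 23 → X
  i= 5: E-K = 20 → U
  i= 6: O-N =  1 → B
  i= 7: I-O = 20 → U
  i= 8: U-X = 23 → X
  i= 9: Z-F = 20 → U
  i=10: F-E =  1 → B
  i=11: O-U = 20 → U
  i=12: Y-B = 23 → X
  i=13: W-C = 20 → U
  i=14: N-M =  1 → B
  shifts repeat with period 4: XUBU

XUBU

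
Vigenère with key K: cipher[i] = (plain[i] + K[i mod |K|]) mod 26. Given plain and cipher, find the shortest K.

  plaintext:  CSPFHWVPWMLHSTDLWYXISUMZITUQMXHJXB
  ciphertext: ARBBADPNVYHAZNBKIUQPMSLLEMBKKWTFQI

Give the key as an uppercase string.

YZMWTHU

  i= 0: A-C = 24 → Y
  i= 1: R-S = 25 → Z
  i= 2: B-P = 12 → M
  i= 3: B-F = 22 → W
  i= 4: A-H = 19 → T
  i= 5: D-W =  7 → H
  i= 6: P-V = 20 → U
  i= 7: N-P = 24 → Y
  i= 8: V-W = 25 → Z
  i= 9: Y-M = 12 → M
  i=10: H-L = 22 → W
  i=11: A-H = 19 → T
  i=12: Z-S =  7 → H
  i=13: N-T = 20 → U
  i=14: B-D = 24 → Y
  i=15: K-L = 25 → Z
  i=16: I-W = 12 → M
  i=17: U-Y = 22 → W
  i=18: Q-X = 19 → T
  i=19: P-I =  7 → H
  i=20: M-S = 20 → U
  i=21: S-U = 24 → Y
  i=22: L-M = 25 → Z
  i=23: L-Z = 12 → M
  i=24: E-I = 22 → W
  i=25: M-T = 19 → T
  i=26: B-U =  7 → H
  i=27: K-Q = 20 → U
  i=28: K-M = 24 → Y
  i=29: W-X = 25 → Z
  i=30: T-H = 12 → M
  i=31: F-J = 22 → W
  i=32: Q-X = 19 → T
  i=33: I-B =  7 → H
  shifts repeat with period 7: YZMWTHU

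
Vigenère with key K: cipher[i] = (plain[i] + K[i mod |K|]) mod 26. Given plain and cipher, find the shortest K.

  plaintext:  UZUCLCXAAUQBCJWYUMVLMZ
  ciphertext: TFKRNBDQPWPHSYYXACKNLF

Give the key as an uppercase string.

ZGQPC

  i= 0: T-U = 25 → Z
  i= 1: F-Z =  6 → G
  i= 2: K-U = 16 → Q
  i= 3: R-C = 15 → P
  i= 4: N-L =  2 → C
  i= 5: B-C = 25 → Z
  i= 6: D-X =  6 → G
  i= 7: Q-A = 16 → Q
  i= 8: P-A = 15 → P
  i= 9: W-U =  2 → C
  i=10: P-Q = 25 → Z
  i=11: H-B =  6 → G
  i=12: S-C = 16 → Q
  i=13: Y-J = 15 → P
  i=14: Y-W =  2 → C
  i=15: X-Y = 25 → Z
  i=16: A-U =  6 → G
  i=17: C-M = 16 → Q
  i=18: K-V = 15 → P
  i=19: N-L =  2 → C
  i=20: L-M = 25 → Z
  i=21: F-Z =  6 → G
  shifts repeat with period 5: ZGQPC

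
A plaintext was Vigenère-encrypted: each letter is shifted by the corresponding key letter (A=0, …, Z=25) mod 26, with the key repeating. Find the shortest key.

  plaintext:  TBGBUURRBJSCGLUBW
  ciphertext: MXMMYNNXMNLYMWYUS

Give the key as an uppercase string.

TWGLE

  i= 0: M-T = 19 → T
  i= 1: X-B = 22 → W
  i= 2: M-G =  6 → G
  i= 3: M-B = 11 → L
  i= 4: Y-U =  4 → E
  i= 5: N-U = 19 → T
  i= 6: N-R = 22 → W
  i= 7: X-R =  6 → G
  i= 8: M-B = 11 → L
  i= 9: N-J =  4 → E
  i=10: L-S = 19 → T
  i=11: Y-C = 22 → W
  i=12: M-G =  6 → G
  i=13: W-L = 11 → L
  i=14: Y-U =  4 → E
  i=15: U-B = 19 → T
  i=16: S-W = 22 → W
  shifts repeat with period 5: TWGLE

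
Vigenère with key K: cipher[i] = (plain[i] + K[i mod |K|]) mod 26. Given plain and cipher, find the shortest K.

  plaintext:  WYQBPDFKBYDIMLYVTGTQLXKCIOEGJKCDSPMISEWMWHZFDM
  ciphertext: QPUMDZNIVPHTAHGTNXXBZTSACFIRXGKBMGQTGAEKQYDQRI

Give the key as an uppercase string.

  i= 0: Q-W = 20 → U
  i= 1: P-Y = 17 → R
  i= 2: U-Q =  4 → E
  i= 3: M-B = 11 → L
  i= 4: D-P = 14 → O
  i= 5: Z-D = 22 → W
  i= 6: N-F =  8 → I
  i= 7: I-K = 24 → Y
  i= 8: V-B = 20 → U
  i= 9: P-Y = 17 → R
  i=10: H-D =  4 → E
  i=11: T-I = 11 → L
  i=12: A-M = 14 → O
  i=13: H-L = 22 → W
  i=14: G-Y =  8 → I
  i=15: T-V = 24 → Y
  i=16: N-T = 20 → U
  i=17: X-G = 17 → R
  i=18: X-T =  4 → E
  i=19: B-Q = 11 → L
  i=20: Z-L = 14 → O
  i=21: T-X = 22 → W
  i=22: S-K =  8 → I
  i=23: A-C = 24 → Y
  i=24: C-I = 20 → U
  i=25: F-O = 17 → R
  i=26: I-E =  4 → E
  i=27: R-G = 11 → L
  i=28: X-J = 14 → O
  i=29: G-K = 22 → W
  i=30: K-C =  8 → I
  i=31: B-D = 24 → Y
  i=32: M-S = 20 → U
  i=33: G-P = 17 → R
  i=34: Q-M =  4 → E
  i=35: T-I = 11 → L
  i=36: G-S = 14 → O
  i=37: A-E = 22 → W
  i=38: E-W =  8 → I
  i=39: K-M = 24 → Y
  i=40: Q-W = 20 → U
  i=41: Y-H = 17 → R
  i=42: D-Z =  4 → E
  i=43: Q-F = 11 → L
  i=44: R-D = 14 → O
  i=45: I-M = 22 → W
  shifts repeat with period 8: URELOWIY

URELOWIY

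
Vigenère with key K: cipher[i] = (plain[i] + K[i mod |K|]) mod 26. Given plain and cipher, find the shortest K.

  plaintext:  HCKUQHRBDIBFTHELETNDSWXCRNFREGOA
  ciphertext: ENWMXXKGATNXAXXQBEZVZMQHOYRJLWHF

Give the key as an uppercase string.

  i= 0: E-H = 23 → X
  i= 1: N-C = 11 → L
  i= 2: W-K = 12 → M
  i= 3: M-U = 18 → S
  i= 4: X-Q =  7 → H
  i= 5: X-H = 16 → Q
  i= 6: K-R = 19 → T
  i= 7: G-B =  5 → F
  i= 8: A-D = 23 → X
  i= 9: T-I = 11 → L
  i=10: N-B = 12 → M
  i=11: X-F = 18 → S
  i=12: A-T =  7 → H
  i=13: X-H = 16 → Q
  i=14: X-E = 19 → T
  i=15: Q-L =  5 → F
  i=16: B-E = 23 → X
  i=17: E-T = 11 → L
  i=18: Z-N = 12 → M
  i=19: V-D = 18 → S
  i=20: Z-S =  7 → H
  i=21: M-W = 16 → Q
  i=22: Q-X = 19 → T
  i=23: H-C =  5 → F
  i=24: O-R = 23 → X
  i=25: Y-N = 11 → L
  i=26: R-F = 12 → M
  i=27: J-R = 18 → S
  i=28: L-E =  7 → H
  i=29: W-G = 16 → Q
  i=30: H-O = 19 → T
  i=31: F-A =  5 → F
  shifts repeat with period 8: XLMSHQTF

XLMSHQTF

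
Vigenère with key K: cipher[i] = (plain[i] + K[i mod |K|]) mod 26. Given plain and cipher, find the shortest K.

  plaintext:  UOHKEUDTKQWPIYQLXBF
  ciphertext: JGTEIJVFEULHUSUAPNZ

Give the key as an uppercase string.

PSMUE

  i= 0: J-U = 15 → P
  i= 1: G-O = 18 → S
  i= 2: T-H = 12 → M
  i= 3: E-K = 20 → U
  i= 4: I-E =  4 → E
  i= 5: J-U = 15 → P
  i= 6: V-D = 18 → S
  i= 7: F-T = 12 → M
  i= 8: E-K = 20 → U
  i= 9: U-Q =  4 → E
  i=10: L-W = 15 → P
  i=11: H-P = 18 → S
  i=12: U-I = 12 → M
  i=13: S-Y = 20 → U
  i=14: U-Q =  4 → E
  i=15: A-L = 15 → P
  i=16: P-X = 18 → S
  i=17: N-B = 12 → M
  i=18: Z-F = 20 → U
  shifts repeat with period 5: PSMUE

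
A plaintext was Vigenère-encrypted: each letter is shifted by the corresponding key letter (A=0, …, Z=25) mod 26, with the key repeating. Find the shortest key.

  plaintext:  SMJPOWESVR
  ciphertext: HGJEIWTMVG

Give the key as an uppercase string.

  i= 0: H-S = 15 → P
  i= 1: G-M = 20 → U
  i= 2: J-J =  0 → A
  i= 3: E-P = 15 → P
  i= 4: I-O = 20 → U
  i= 5: W-W =  0 → A
  i= 6: T-E = 15 → P
  i= 7: M-S = 20 → U
  i= 8: V-V =  0 → A
  i= 9: G-R = 15 → P
  shifts repeat with period 3: PUA

PUA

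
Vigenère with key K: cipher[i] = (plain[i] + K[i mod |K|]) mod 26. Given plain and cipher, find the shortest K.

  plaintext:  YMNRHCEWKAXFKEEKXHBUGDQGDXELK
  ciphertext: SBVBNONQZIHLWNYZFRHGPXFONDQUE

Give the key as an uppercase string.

UPIKGMJ

  i= 0: S-Y = 20 → U
  i= 1: B-M = 15 → P
  i= 2: V-N =  8 → I
  i= 3: B-R = 10 → K
  i= 4: N-H =  6 → G
  i= 5: O-C = 12 → M
  i= 6: N-E =  9 → J
  i= 7: Q-W = 20 → U
  i= 8: Z-K = 15 → P
  i= 9: I-A =  8 → I
  i=10: H-X = 10 → K
  i=11: L-F =  6 → G
  i=12: W-K = 12 → M
  i=13: N-E =  9 → J
  i=14: Y-E = 20 → U
  i=15: Z-K = 15 → P
  i=16: F-X =  8 → I
  i=17: R-H = 10 → K
  i=18: H-B =  6 → G
  i=19: G-U = 12 → M
  i=20: P-G =  9 → J
  i=21: X-D = 20 → U
  i=22: F-Q = 15 → P
  i=23: O-G =  8 → I
  i=24: N-D = 10 → K
  i=25: D-X =  6 → G
  i=26: Q-E = 12 → M
  i=27: U-L =  9 → J
  i=28: E-K = 20 → U
  shifts repeat with period 7: UPIKGMJ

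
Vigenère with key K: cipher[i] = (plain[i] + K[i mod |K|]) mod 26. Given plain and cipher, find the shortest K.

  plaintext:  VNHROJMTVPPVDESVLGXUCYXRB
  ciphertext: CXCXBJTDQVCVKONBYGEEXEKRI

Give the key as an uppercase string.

  i= 0: C-V =  7 → H
  i= 1: X-N = 10 → K
  i= 2: C-H = 21 → V
  i= 3: X-R =  6 → G
  i= 4: B-O = 13 → N
  i= 5: J-J =  0 → A
  i= 6: T-M =  7 → H
  i= 7: D-T = 10 → K
  i= 8: Q-V = 21 → V
  i= 9: V-P =  6 → G
  i=10: C-P = 13 → N
  i=11: V-V =  0 → A
  i=12: K-D =  7 → H
  i=13: O-E = 10 → K
  i=14: N-S = 21 → V
  i=15: B-V =  6 → G
  i=16: Y-L = 13 → N
  i=17: G-G =  0 → A
  i=18: E-X =  7 → H
  i=19: E-U = 10 → K
  i=20: X-C = 21 → V
  i=21: E-Y =  6 → G
  i=22: K-X = 13 → N
  i=23: R-R =  0 → A
  i=24: I-B =  7 → H
  shifts repeat with period 6: HKVGNA

HKVGNA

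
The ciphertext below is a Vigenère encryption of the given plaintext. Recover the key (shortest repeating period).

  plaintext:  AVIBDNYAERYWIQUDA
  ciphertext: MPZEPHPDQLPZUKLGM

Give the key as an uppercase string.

  i= 0: M-A = 12 → M
  i= 1: P-V = 20 → U
  i= 2: Z-I = 17 → R
  i= 3: E-B =  3 → D
  i= 4: P-D = 12 → M
  i= 5: H-N = 20 → U
  i= 6: P-Y = 17 → R
  i= 7: D-A =  3 → D
  i= 8: Q-E = 12 → M
  i= 9: L-R = 20 → U
  i=10: P-Y = 17 → R
  i=11: Z-W =  3 → D
  i=12: U-I = 12 → M
  i=13: K-Q = 20 → U
  i=14: L-U = 17 → R
  i=15: G-D =  3 → D
  i=16: M-A = 12 → M
  shifts repeat with period 4: MURD

MURD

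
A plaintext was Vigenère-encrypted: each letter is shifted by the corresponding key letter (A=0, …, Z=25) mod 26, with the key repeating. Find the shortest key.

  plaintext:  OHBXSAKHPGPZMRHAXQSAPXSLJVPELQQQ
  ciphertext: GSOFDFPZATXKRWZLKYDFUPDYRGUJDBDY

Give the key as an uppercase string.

  i= 0: G-O = 18 → S
  i= 1: S-H = 11 → L
  i= 2: O-B = 13 → N
  i= 3: F-X =  8 → I
  i= 4: D-S = 11 → L
  i= 5: F-A =  5 → F
  i= 6: P-K =  5 → F
  i= 7: Z-H = 18 → S
  i= 8: A-P = 11 → L
  i= 9: T-G = 13 → N
  i=10: X-P =  8 → I
  i=11: K-Z = 11 → L
  i=12: R-M =  5 → F
  i=13: W-R =  5 → F
  i=14: Z-H = 18 → S
  i=15: L-A = 11 → L
  i=16: K-X = 13 → N
  i=17: Y-Q =  8 → I
  i=18: D-S = 11 → L
  i=19: F-A =  5 → F
  i=20: U-P =  5 → F
  i=21: P-X = 18 → S
  i=22: D-S = 11 → L
  i=23: Y-L = 13 → N
  i=24: R-J =  8 → I
  i=25: G-V = 11 → L
  i=26: U-P =  5 → F
  i=27: J-E =  5 → F
  i=28: D-L = 18 → S
  i=29: B-Q = 11 → L
  i=30: D-Q = 13 → N
  i=31: Y-Q =  8 → I
  shifts repeat with period 7: SLNILFF

SLNILFF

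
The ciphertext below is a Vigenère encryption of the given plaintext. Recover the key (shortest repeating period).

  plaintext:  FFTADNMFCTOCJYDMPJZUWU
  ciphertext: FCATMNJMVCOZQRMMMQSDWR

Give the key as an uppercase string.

  i= 0: F-F =  0 → A
  i= 1: C-F = 23 → X
  i= 2: A-T =  7 → H
  i= 3: T-A = 19 → T
  i= 4: M-D =  9 → J
  i= 5: N-N =  0 → A
  i= 6: J-M = 23 → X
  i= 7: M-F =  7 → H
  i= 8: V-C = 19 → T
  i= 9: C-T =  9 → J
  i=10: O-O =  0 → A
  i=11: Z-C = 23 → X
  i=12: Q-J =  7 → H
  i=13: R-Y = 19 → T
  i=14: M-D =  9 → J
  i=15: M-M =  0 → A
  i=16: M-P = 23 → X
  i=17: Q-J =  7 → H
  i=18: S-Z = 19 → T
  i=19: D-U =  9 → J
  i=20: W-W =  0 → A
  i=21: R-U = 23 → X
  shifts repeat with period 5: AXHTJ

AXHTJ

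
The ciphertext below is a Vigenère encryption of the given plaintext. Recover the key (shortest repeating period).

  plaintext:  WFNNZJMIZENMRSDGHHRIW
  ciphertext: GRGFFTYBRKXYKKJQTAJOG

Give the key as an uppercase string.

KMTSG

  i= 0: G-W = 10 → K
  i= 1: R-F = 12 → M
  i= 2: G-N = 19 → T
  i= 3: F-N = 18 → S
  i= 4: F-Z =  6 → G
  i= 5: T-J = 10 → K
  i= 6: Y-M = 12 → M
  i= 7: B-I = 19 → T
  i= 8: R-Z = 18 → S
  i= 9: K-E =  6 → G
  i=10: X-N = 10 → K
  i=11: Y-M = 12 → M
  i=12: K-R = 19 → T
  i=13: K-S = 18 → S
  i=14: J-D =  6 → G
  i=15: Q-G = 10 → K
  i=16: T-H = 12 → M
  i=17: A-H = 19 → T
  i=18: J-R = 18 → S
  i=19: O-I =  6 → G
  i=20: G-W = 10 → K
  shifts repeat with period 5: KMTSG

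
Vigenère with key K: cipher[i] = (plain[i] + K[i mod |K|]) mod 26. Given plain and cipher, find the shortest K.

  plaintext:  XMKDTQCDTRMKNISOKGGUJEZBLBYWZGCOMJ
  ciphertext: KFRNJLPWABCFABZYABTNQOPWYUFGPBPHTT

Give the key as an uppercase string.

NTHKQV

  i= 0: K-X = 13 → N
  i= 1: F-M = 19 → T
  i= 2: R-K =  7 → H
  i= 3: N-D = 10 → K
  i= 4: J-T = 16 → Q
  i= 5: L-Q = 21 → V
  i= 6: P-C = 13 → N
  i= 7: W-D = 19 → T
  i= 8: A-T =  7 → H
  i= 9: B-R = 10 → K
  i=10: C-M = 16 → Q
  i=11: F-K = 21 → V
  i=12: A-N = 13 → N
  i=13: B-I = 19 → T
  i=14: Z-S =  7 → H
  i=15: Y-O = 10 → K
  i=16: A-K = 16 → Q
  i=17: B-G = 21 → V
  i=18: T-G = 13 → N
  i=19: N-U = 19 → T
  i=20: Q-J =  7 → H
  i=21: O-E = 10 → K
  i=22: P-Z = 16 → Q
  i=23: W-B = 21 → V
  i=24: Y-L = 13 → N
  i=25: U-B = 19 → T
  i=26: F-Y =  7 → H
  i=27: G-W = 10 → K
  i=28: P-Z = 16 → Q
  i=29: B-G = 21 → V
  i=30: P-C = 13 → N
  i=31: H-O = 19 → T
  i=32: T-M =  7 → H
  i=33: T-J = 10 → K
  shifts repeat with period 6: NTHKQV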